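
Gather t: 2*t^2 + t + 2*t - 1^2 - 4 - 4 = 2*t^2 + 3*t - 9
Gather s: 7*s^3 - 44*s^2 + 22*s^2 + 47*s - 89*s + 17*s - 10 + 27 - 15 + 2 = 7*s^3 - 22*s^2 - 25*s + 4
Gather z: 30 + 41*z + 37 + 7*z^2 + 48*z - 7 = 7*z^2 + 89*z + 60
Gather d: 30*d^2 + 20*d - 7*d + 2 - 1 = 30*d^2 + 13*d + 1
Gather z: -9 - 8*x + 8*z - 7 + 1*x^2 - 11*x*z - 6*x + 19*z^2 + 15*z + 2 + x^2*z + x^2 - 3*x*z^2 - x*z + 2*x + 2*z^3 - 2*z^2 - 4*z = 2*x^2 - 12*x + 2*z^3 + z^2*(17 - 3*x) + z*(x^2 - 12*x + 19) - 14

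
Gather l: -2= -2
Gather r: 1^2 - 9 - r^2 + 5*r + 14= -r^2 + 5*r + 6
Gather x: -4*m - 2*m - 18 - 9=-6*m - 27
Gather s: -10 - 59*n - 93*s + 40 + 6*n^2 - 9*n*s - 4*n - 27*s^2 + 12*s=6*n^2 - 63*n - 27*s^2 + s*(-9*n - 81) + 30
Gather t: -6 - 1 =-7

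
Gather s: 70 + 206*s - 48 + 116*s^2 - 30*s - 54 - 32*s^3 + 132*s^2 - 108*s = -32*s^3 + 248*s^2 + 68*s - 32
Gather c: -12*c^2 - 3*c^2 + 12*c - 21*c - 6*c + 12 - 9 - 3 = -15*c^2 - 15*c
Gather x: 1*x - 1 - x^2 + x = -x^2 + 2*x - 1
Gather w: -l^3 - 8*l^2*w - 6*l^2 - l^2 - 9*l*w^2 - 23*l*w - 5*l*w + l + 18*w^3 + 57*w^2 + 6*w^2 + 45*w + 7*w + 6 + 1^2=-l^3 - 7*l^2 + l + 18*w^3 + w^2*(63 - 9*l) + w*(-8*l^2 - 28*l + 52) + 7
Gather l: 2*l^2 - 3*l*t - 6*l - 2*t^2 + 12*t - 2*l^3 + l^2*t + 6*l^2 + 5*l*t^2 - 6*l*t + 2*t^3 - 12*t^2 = -2*l^3 + l^2*(t + 8) + l*(5*t^2 - 9*t - 6) + 2*t^3 - 14*t^2 + 12*t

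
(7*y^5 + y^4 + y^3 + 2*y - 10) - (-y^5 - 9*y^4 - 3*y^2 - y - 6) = 8*y^5 + 10*y^4 + y^3 + 3*y^2 + 3*y - 4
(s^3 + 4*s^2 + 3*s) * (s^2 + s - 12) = s^5 + 5*s^4 - 5*s^3 - 45*s^2 - 36*s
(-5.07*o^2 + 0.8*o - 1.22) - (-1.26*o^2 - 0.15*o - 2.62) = -3.81*o^2 + 0.95*o + 1.4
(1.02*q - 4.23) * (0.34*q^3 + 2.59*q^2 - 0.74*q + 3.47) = 0.3468*q^4 + 1.2036*q^3 - 11.7105*q^2 + 6.6696*q - 14.6781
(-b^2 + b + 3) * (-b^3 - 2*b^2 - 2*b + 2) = b^5 + b^4 - 3*b^3 - 10*b^2 - 4*b + 6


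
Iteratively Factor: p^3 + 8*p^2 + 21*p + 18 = (p + 3)*(p^2 + 5*p + 6) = (p + 3)^2*(p + 2)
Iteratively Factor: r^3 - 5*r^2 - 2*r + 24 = (r + 2)*(r^2 - 7*r + 12) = (r - 4)*(r + 2)*(r - 3)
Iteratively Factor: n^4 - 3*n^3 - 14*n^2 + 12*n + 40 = (n - 2)*(n^3 - n^2 - 16*n - 20) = (n - 2)*(n + 2)*(n^2 - 3*n - 10) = (n - 2)*(n + 2)^2*(n - 5)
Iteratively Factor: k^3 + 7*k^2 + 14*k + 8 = (k + 4)*(k^2 + 3*k + 2) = (k + 1)*(k + 4)*(k + 2)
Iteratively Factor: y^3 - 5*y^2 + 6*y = (y)*(y^2 - 5*y + 6) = y*(y - 2)*(y - 3)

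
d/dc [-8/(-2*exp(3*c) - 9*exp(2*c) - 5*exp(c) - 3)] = (-48*exp(2*c) - 144*exp(c) - 40)*exp(c)/(2*exp(3*c) + 9*exp(2*c) + 5*exp(c) + 3)^2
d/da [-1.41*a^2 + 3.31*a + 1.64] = 3.31 - 2.82*a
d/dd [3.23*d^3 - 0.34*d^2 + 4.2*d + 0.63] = 9.69*d^2 - 0.68*d + 4.2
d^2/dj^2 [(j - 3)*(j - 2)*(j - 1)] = 6*j - 12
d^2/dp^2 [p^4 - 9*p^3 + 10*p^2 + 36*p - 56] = 12*p^2 - 54*p + 20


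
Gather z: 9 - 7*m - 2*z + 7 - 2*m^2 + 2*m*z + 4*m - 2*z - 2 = -2*m^2 - 3*m + z*(2*m - 4) + 14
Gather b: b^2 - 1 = b^2 - 1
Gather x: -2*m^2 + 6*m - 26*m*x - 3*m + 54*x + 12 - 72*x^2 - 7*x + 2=-2*m^2 + 3*m - 72*x^2 + x*(47 - 26*m) + 14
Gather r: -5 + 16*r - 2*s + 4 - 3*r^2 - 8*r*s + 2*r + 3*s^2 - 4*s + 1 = -3*r^2 + r*(18 - 8*s) + 3*s^2 - 6*s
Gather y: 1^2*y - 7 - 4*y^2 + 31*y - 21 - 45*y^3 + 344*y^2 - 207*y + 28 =-45*y^3 + 340*y^2 - 175*y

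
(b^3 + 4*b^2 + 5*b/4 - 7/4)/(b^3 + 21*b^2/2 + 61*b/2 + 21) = (b - 1/2)/(b + 6)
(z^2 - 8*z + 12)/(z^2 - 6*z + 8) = (z - 6)/(z - 4)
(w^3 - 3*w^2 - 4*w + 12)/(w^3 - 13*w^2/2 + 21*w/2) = 2*(w^2 - 4)/(w*(2*w - 7))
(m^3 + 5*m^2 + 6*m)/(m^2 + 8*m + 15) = m*(m + 2)/(m + 5)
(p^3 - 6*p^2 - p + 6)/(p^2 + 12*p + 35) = (p^3 - 6*p^2 - p + 6)/(p^2 + 12*p + 35)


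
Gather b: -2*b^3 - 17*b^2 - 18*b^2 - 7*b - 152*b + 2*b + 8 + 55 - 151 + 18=-2*b^3 - 35*b^2 - 157*b - 70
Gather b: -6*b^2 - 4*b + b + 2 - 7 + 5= -6*b^2 - 3*b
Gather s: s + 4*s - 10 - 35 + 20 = 5*s - 25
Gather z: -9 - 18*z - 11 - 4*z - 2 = -22*z - 22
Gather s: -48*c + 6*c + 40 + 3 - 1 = 42 - 42*c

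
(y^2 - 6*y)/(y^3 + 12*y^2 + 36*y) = (y - 6)/(y^2 + 12*y + 36)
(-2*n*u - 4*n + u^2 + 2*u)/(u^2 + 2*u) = (-2*n + u)/u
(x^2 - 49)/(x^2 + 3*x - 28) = (x - 7)/(x - 4)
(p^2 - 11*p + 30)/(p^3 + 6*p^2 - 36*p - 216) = (p - 5)/(p^2 + 12*p + 36)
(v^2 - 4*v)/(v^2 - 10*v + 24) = v/(v - 6)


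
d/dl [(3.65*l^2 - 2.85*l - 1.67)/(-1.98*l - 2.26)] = (-7.227*l^2 - 16.498*l + 3.1344)/(3.9204*l^2 + 8.9496*l + 5.1076)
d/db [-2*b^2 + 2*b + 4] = 2 - 4*b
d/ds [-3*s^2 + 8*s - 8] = 8 - 6*s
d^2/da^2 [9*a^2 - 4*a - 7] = 18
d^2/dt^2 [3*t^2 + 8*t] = 6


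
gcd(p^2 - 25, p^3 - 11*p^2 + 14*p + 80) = p - 5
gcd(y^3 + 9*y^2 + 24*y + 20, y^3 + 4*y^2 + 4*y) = y^2 + 4*y + 4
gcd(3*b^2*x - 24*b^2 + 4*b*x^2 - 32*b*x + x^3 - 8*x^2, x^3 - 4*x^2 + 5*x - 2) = 1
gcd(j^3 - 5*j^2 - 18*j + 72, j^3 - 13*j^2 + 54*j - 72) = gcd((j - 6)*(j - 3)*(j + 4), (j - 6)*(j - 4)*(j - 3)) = j^2 - 9*j + 18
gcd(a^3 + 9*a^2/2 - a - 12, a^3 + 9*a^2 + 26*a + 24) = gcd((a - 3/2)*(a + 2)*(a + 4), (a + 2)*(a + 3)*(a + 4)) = a^2 + 6*a + 8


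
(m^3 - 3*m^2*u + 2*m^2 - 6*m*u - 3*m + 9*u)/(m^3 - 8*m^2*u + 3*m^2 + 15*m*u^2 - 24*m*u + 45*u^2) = (1 - m)/(-m + 5*u)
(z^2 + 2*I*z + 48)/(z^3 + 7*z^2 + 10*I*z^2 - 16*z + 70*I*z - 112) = (z - 6*I)/(z^2 + z*(7 + 2*I) + 14*I)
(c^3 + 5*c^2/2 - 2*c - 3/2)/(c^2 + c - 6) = (2*c^2 - c - 1)/(2*(c - 2))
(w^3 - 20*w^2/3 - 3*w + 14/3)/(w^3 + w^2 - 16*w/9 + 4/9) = 3*(w^2 - 6*w - 7)/(3*w^2 + 5*w - 2)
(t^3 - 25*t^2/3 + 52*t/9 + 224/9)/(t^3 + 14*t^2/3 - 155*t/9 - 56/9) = (3*t^2 - 17*t - 28)/(3*t^2 + 22*t + 7)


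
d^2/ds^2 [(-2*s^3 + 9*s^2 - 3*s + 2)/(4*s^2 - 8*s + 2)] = (32*s^3 - 6*s^2 - 36*s + 25)/(8*s^6 - 48*s^5 + 108*s^4 - 112*s^3 + 54*s^2 - 12*s + 1)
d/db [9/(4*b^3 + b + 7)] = 9*(-12*b^2 - 1)/(4*b^3 + b + 7)^2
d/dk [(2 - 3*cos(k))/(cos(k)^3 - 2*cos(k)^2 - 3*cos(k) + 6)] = (-6*cos(k)^3 + 12*cos(k)^2 - 8*cos(k) + 12)*sin(k)/((sin(k)^2 + 2)^2*(cos(k) - 2)^2)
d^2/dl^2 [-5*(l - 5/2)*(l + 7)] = -10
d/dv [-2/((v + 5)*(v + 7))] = 4*(v + 6)/((v + 5)^2*(v + 7)^2)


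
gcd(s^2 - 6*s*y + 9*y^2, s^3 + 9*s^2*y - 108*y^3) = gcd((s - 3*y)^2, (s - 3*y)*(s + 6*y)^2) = -s + 3*y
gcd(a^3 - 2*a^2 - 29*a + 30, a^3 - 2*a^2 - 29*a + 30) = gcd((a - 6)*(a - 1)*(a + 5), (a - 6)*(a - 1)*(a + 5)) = a^3 - 2*a^2 - 29*a + 30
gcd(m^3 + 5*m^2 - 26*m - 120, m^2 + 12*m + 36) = m + 6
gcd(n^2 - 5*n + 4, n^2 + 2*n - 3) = n - 1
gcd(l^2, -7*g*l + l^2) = l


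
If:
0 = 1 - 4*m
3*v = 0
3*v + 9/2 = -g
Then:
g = -9/2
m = 1/4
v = 0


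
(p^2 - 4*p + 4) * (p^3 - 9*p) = p^5 - 4*p^4 - 5*p^3 + 36*p^2 - 36*p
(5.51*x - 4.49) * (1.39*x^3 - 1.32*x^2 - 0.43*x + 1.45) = 7.6589*x^4 - 13.5143*x^3 + 3.5575*x^2 + 9.9202*x - 6.5105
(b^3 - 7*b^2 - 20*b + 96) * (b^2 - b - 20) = b^5 - 8*b^4 - 33*b^3 + 256*b^2 + 304*b - 1920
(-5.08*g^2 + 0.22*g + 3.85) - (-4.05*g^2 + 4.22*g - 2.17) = -1.03*g^2 - 4.0*g + 6.02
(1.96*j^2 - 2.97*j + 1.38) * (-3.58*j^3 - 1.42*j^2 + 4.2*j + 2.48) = -7.0168*j^5 + 7.8494*j^4 + 7.509*j^3 - 9.5728*j^2 - 1.5696*j + 3.4224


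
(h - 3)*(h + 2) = h^2 - h - 6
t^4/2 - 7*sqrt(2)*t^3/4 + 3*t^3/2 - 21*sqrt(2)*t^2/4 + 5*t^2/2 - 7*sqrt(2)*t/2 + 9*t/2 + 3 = (t/2 + 1/2)*(t + 2)*(t - 3*sqrt(2))*(t - sqrt(2)/2)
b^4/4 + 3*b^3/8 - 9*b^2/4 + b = b*(b/4 + 1)*(b - 2)*(b - 1/2)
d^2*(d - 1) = d^3 - d^2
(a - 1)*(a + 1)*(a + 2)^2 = a^4 + 4*a^3 + 3*a^2 - 4*a - 4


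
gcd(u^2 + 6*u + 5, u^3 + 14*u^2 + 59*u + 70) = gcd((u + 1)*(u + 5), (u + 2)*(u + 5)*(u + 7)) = u + 5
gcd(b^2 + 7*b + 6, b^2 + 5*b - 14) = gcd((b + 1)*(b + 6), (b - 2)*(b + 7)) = 1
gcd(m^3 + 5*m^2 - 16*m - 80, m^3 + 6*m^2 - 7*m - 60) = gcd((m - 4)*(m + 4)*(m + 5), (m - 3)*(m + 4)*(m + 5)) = m^2 + 9*m + 20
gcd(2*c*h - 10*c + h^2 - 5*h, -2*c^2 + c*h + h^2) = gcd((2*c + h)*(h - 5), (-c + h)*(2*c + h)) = 2*c + h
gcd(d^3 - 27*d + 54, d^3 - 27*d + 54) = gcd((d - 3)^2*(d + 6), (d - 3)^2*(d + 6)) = d^3 - 27*d + 54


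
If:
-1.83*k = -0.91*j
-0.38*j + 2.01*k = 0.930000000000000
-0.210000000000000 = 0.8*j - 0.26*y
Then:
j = 1.50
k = 0.75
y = 5.43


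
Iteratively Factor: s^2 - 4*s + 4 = (s - 2)*(s - 2)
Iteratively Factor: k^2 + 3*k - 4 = (k + 4)*(k - 1)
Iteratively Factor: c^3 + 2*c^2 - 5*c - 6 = (c + 1)*(c^2 + c - 6) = (c + 1)*(c + 3)*(c - 2)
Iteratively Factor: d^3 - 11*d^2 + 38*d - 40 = (d - 2)*(d^2 - 9*d + 20) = (d - 5)*(d - 2)*(d - 4)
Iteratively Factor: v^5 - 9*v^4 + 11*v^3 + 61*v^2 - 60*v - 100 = (v - 2)*(v^4 - 7*v^3 - 3*v^2 + 55*v + 50) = (v - 2)*(v + 2)*(v^3 - 9*v^2 + 15*v + 25) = (v - 5)*(v - 2)*(v + 2)*(v^2 - 4*v - 5) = (v - 5)^2*(v - 2)*(v + 2)*(v + 1)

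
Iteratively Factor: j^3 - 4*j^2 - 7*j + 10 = (j + 2)*(j^2 - 6*j + 5) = (j - 1)*(j + 2)*(j - 5)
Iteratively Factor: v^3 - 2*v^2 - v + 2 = (v - 1)*(v^2 - v - 2) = (v - 2)*(v - 1)*(v + 1)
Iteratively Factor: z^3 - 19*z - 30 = (z + 3)*(z^2 - 3*z - 10) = (z - 5)*(z + 3)*(z + 2)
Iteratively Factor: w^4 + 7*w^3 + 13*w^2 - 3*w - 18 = (w + 3)*(w^3 + 4*w^2 + w - 6) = (w + 3)^2*(w^2 + w - 2) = (w - 1)*(w + 3)^2*(w + 2)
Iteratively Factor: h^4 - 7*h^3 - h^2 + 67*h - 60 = (h - 1)*(h^3 - 6*h^2 - 7*h + 60) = (h - 5)*(h - 1)*(h^2 - h - 12) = (h - 5)*(h - 1)*(h + 3)*(h - 4)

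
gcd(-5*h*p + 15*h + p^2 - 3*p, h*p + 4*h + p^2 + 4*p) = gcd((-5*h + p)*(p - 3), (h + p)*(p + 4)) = 1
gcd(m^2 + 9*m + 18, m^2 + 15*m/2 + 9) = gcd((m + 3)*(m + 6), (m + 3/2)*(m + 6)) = m + 6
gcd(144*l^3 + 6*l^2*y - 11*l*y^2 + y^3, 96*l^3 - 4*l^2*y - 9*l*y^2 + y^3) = -24*l^2 - 5*l*y + y^2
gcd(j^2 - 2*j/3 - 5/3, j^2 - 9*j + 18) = 1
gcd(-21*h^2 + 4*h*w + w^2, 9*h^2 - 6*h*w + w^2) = -3*h + w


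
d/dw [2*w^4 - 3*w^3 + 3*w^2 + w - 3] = 8*w^3 - 9*w^2 + 6*w + 1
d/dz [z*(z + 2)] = 2*z + 2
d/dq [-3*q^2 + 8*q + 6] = 8 - 6*q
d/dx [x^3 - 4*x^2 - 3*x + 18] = 3*x^2 - 8*x - 3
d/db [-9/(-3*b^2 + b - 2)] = 9*(1 - 6*b)/(3*b^2 - b + 2)^2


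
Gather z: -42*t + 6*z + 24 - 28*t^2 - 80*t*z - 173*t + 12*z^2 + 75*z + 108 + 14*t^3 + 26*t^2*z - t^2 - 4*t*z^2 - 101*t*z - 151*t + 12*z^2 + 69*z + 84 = 14*t^3 - 29*t^2 - 366*t + z^2*(24 - 4*t) + z*(26*t^2 - 181*t + 150) + 216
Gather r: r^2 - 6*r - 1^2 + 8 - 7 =r^2 - 6*r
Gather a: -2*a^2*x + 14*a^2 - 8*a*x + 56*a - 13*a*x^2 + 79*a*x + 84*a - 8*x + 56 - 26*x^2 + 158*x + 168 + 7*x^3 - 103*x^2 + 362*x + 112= a^2*(14 - 2*x) + a*(-13*x^2 + 71*x + 140) + 7*x^3 - 129*x^2 + 512*x + 336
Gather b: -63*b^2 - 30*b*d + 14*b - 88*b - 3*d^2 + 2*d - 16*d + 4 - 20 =-63*b^2 + b*(-30*d - 74) - 3*d^2 - 14*d - 16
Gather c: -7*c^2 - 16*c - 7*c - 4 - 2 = -7*c^2 - 23*c - 6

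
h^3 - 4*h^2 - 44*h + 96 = (h - 8)*(h - 2)*(h + 6)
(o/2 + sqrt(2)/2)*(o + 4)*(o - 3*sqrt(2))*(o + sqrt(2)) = o^4/2 - sqrt(2)*o^3/2 + 2*o^3 - 5*o^2 - 2*sqrt(2)*o^2 - 20*o - 3*sqrt(2)*o - 12*sqrt(2)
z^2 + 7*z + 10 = (z + 2)*(z + 5)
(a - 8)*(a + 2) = a^2 - 6*a - 16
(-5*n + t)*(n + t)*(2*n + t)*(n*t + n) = -10*n^4*t - 10*n^4 - 13*n^3*t^2 - 13*n^3*t - 2*n^2*t^3 - 2*n^2*t^2 + n*t^4 + n*t^3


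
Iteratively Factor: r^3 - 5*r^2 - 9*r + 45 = (r - 5)*(r^2 - 9) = (r - 5)*(r - 3)*(r + 3)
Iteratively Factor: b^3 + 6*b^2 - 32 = (b + 4)*(b^2 + 2*b - 8) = (b + 4)^2*(b - 2)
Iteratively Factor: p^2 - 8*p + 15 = (p - 3)*(p - 5)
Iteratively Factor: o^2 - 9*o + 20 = (o - 4)*(o - 5)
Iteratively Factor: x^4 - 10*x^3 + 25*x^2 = (x - 5)*(x^3 - 5*x^2) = (x - 5)^2*(x^2) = x*(x - 5)^2*(x)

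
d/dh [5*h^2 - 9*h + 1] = 10*h - 9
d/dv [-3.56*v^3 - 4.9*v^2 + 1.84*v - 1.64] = -10.68*v^2 - 9.8*v + 1.84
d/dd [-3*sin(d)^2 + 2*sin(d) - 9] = 2*(1 - 3*sin(d))*cos(d)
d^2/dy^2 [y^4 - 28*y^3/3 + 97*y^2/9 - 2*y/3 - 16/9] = 12*y^2 - 56*y + 194/9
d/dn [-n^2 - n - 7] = -2*n - 1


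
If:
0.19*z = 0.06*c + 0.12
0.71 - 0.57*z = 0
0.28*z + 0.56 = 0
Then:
No Solution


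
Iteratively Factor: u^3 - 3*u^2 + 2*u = (u - 2)*(u^2 - u) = u*(u - 2)*(u - 1)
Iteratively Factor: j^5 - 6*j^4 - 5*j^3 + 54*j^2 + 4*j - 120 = (j + 2)*(j^4 - 8*j^3 + 11*j^2 + 32*j - 60) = (j + 2)^2*(j^3 - 10*j^2 + 31*j - 30) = (j - 2)*(j + 2)^2*(j^2 - 8*j + 15) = (j - 3)*(j - 2)*(j + 2)^2*(j - 5)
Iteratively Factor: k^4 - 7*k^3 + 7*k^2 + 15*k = (k + 1)*(k^3 - 8*k^2 + 15*k) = (k - 5)*(k + 1)*(k^2 - 3*k) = (k - 5)*(k - 3)*(k + 1)*(k)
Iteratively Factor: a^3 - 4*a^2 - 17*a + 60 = (a - 5)*(a^2 + a - 12) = (a - 5)*(a + 4)*(a - 3)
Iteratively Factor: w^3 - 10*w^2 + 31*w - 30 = (w - 3)*(w^2 - 7*w + 10) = (w - 3)*(w - 2)*(w - 5)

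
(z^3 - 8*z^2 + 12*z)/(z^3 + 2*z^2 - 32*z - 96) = z*(z - 2)/(z^2 + 8*z + 16)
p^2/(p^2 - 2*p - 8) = p^2/(p^2 - 2*p - 8)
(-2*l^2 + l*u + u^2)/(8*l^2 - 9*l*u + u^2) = (2*l + u)/(-8*l + u)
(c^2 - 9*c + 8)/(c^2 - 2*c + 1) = (c - 8)/(c - 1)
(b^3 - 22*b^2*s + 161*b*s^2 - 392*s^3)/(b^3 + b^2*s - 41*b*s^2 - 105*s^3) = (b^2 - 15*b*s + 56*s^2)/(b^2 + 8*b*s + 15*s^2)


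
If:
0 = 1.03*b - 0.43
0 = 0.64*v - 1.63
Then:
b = 0.42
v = 2.55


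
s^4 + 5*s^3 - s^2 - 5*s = s*(s - 1)*(s + 1)*(s + 5)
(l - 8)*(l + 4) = l^2 - 4*l - 32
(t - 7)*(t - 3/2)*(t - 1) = t^3 - 19*t^2/2 + 19*t - 21/2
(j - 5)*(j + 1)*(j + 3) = j^3 - j^2 - 17*j - 15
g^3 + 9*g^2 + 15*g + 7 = (g + 1)^2*(g + 7)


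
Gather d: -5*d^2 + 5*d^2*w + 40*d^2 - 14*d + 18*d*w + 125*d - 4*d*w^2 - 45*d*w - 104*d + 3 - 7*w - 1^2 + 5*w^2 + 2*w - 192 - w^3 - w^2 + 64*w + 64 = d^2*(5*w + 35) + d*(-4*w^2 - 27*w + 7) - w^3 + 4*w^2 + 59*w - 126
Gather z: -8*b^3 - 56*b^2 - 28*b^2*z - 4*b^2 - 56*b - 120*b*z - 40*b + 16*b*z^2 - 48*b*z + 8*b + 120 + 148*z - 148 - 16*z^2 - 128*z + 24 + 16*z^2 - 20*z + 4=-8*b^3 - 60*b^2 + 16*b*z^2 - 88*b + z*(-28*b^2 - 168*b)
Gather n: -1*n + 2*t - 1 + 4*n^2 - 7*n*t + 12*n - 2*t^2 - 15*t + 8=4*n^2 + n*(11 - 7*t) - 2*t^2 - 13*t + 7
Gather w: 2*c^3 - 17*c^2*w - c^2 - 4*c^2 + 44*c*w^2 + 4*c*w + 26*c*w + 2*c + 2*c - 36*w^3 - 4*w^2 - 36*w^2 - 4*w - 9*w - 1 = 2*c^3 - 5*c^2 + 4*c - 36*w^3 + w^2*(44*c - 40) + w*(-17*c^2 + 30*c - 13) - 1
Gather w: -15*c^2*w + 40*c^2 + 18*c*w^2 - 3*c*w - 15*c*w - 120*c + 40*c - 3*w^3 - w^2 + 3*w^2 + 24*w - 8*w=40*c^2 - 80*c - 3*w^3 + w^2*(18*c + 2) + w*(-15*c^2 - 18*c + 16)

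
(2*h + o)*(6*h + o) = 12*h^2 + 8*h*o + o^2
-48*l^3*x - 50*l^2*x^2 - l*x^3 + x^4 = x*(-8*l + x)*(l + x)*(6*l + x)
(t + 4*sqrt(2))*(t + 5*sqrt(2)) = t^2 + 9*sqrt(2)*t + 40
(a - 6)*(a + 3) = a^2 - 3*a - 18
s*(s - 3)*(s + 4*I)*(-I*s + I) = -I*s^4 + 4*s^3 + 4*I*s^3 - 16*s^2 - 3*I*s^2 + 12*s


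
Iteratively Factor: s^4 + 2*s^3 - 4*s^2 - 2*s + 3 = (s - 1)*(s^3 + 3*s^2 - s - 3) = (s - 1)*(s + 1)*(s^2 + 2*s - 3) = (s - 1)*(s + 1)*(s + 3)*(s - 1)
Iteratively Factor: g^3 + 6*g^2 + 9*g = (g + 3)*(g^2 + 3*g) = (g + 3)^2*(g)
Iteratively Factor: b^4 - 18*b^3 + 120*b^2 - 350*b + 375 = (b - 5)*(b^3 - 13*b^2 + 55*b - 75) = (b - 5)^2*(b^2 - 8*b + 15) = (b - 5)^3*(b - 3)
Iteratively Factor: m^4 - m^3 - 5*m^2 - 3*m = (m)*(m^3 - m^2 - 5*m - 3) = m*(m + 1)*(m^2 - 2*m - 3) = m*(m + 1)^2*(m - 3)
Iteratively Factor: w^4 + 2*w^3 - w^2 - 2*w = (w + 2)*(w^3 - w) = (w - 1)*(w + 2)*(w^2 + w) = w*(w - 1)*(w + 2)*(w + 1)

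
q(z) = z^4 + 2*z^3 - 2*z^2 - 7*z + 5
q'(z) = 4*z^3 + 6*z^2 - 4*z - 7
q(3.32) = 154.40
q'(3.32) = 192.23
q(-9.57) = 6523.68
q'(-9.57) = -2925.08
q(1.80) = 8.08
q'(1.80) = 28.57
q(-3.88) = 111.86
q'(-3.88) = -134.80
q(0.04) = 4.72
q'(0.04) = -7.15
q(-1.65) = 9.53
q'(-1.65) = -2.03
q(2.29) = 30.00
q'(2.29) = 63.34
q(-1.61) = 9.46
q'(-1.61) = -1.70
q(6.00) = 1619.00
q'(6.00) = 1049.00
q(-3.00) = 35.00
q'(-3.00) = -49.00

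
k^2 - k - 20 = (k - 5)*(k + 4)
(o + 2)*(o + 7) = o^2 + 9*o + 14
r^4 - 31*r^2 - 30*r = r*(r - 6)*(r + 1)*(r + 5)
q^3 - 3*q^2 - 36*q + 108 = (q - 6)*(q - 3)*(q + 6)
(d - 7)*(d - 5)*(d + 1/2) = d^3 - 23*d^2/2 + 29*d + 35/2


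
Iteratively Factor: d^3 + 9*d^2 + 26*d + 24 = (d + 2)*(d^2 + 7*d + 12) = (d + 2)*(d + 3)*(d + 4)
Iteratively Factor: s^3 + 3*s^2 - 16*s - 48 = (s - 4)*(s^2 + 7*s + 12) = (s - 4)*(s + 3)*(s + 4)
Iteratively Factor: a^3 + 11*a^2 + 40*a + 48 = (a + 3)*(a^2 + 8*a + 16) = (a + 3)*(a + 4)*(a + 4)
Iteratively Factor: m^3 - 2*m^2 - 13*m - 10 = (m + 1)*(m^2 - 3*m - 10) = (m - 5)*(m + 1)*(m + 2)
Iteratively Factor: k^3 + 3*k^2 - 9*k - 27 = (k + 3)*(k^2 - 9) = (k + 3)^2*(k - 3)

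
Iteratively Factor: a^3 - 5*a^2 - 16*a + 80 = (a + 4)*(a^2 - 9*a + 20) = (a - 4)*(a + 4)*(a - 5)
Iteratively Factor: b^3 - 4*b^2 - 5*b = (b)*(b^2 - 4*b - 5) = b*(b + 1)*(b - 5)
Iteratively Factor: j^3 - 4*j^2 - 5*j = (j)*(j^2 - 4*j - 5) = j*(j + 1)*(j - 5)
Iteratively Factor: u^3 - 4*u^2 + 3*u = (u - 1)*(u^2 - 3*u) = u*(u - 1)*(u - 3)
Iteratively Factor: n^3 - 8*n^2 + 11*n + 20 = (n - 4)*(n^2 - 4*n - 5) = (n - 5)*(n - 4)*(n + 1)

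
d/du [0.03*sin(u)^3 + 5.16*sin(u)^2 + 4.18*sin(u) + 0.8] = (0.09*sin(u)^2 + 10.32*sin(u) + 4.18)*cos(u)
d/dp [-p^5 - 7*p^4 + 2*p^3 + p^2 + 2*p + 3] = -5*p^4 - 28*p^3 + 6*p^2 + 2*p + 2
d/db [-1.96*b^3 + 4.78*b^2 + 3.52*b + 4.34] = -5.88*b^2 + 9.56*b + 3.52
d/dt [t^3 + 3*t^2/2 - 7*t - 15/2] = 3*t^2 + 3*t - 7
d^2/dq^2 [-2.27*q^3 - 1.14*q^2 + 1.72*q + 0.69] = -13.62*q - 2.28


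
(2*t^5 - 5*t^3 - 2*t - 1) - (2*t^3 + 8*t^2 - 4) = 2*t^5 - 7*t^3 - 8*t^2 - 2*t + 3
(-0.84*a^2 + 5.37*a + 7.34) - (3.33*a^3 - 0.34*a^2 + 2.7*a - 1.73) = -3.33*a^3 - 0.5*a^2 + 2.67*a + 9.07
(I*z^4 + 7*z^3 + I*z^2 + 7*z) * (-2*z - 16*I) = -2*I*z^5 + 2*z^4 - 114*I*z^3 + 2*z^2 - 112*I*z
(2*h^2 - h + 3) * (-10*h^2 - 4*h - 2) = -20*h^4 + 2*h^3 - 30*h^2 - 10*h - 6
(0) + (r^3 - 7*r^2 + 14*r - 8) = r^3 - 7*r^2 + 14*r - 8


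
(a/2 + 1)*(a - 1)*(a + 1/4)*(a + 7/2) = a^4/2 + 19*a^3/8 + 21*a^2/16 - 53*a/16 - 7/8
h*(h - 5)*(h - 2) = h^3 - 7*h^2 + 10*h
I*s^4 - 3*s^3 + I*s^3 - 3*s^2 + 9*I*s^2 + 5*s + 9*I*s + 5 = (s + 1)*(s - I)*(s + 5*I)*(I*s + 1)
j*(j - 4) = j^2 - 4*j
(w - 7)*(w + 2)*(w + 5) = w^3 - 39*w - 70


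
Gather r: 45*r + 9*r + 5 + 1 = 54*r + 6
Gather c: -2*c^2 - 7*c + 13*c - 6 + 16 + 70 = -2*c^2 + 6*c + 80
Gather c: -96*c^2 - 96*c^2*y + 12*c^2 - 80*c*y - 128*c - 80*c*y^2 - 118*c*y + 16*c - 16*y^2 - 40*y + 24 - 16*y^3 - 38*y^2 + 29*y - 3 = c^2*(-96*y - 84) + c*(-80*y^2 - 198*y - 112) - 16*y^3 - 54*y^2 - 11*y + 21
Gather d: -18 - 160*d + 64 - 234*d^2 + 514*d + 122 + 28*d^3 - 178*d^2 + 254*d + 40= 28*d^3 - 412*d^2 + 608*d + 208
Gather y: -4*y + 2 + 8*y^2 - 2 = 8*y^2 - 4*y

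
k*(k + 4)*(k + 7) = k^3 + 11*k^2 + 28*k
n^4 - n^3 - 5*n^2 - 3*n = n*(n - 3)*(n + 1)^2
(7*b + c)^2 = 49*b^2 + 14*b*c + c^2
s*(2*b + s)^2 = 4*b^2*s + 4*b*s^2 + s^3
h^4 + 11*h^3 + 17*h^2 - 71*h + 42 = (h - 1)^2*(h + 6)*(h + 7)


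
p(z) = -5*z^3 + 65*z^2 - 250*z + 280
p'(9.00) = -295.00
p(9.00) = -350.00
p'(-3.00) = -775.00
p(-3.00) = 1750.00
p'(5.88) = -4.22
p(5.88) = 40.85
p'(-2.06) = -581.45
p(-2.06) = 1114.54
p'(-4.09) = -1032.62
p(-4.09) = 2731.92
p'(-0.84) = -369.78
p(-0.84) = 538.83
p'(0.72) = -164.18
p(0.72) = 131.83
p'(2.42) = -23.25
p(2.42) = -15.20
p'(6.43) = -34.27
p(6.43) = 30.68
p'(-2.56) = -681.10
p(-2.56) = 1429.87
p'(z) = -15*z^2 + 130*z - 250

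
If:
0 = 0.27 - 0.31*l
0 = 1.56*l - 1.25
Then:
No Solution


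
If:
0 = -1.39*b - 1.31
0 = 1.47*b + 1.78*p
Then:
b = -0.94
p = 0.78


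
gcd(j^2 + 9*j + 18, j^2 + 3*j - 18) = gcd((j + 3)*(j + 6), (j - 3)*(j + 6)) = j + 6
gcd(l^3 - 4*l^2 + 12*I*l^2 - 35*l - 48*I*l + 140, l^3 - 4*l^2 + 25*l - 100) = l^2 + l*(-4 + 5*I) - 20*I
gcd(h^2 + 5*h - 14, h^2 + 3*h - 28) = h + 7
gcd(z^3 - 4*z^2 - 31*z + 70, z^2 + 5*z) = z + 5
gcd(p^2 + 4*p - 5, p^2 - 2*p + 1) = p - 1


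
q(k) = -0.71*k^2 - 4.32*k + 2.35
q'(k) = -1.42*k - 4.32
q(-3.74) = 8.58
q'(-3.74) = 0.99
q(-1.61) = 7.46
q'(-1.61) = -2.03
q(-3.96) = 8.32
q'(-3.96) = 1.30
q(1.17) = -3.68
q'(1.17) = -5.98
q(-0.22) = 3.27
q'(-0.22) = -4.01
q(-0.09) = 2.73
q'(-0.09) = -4.19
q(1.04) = -2.91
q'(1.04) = -5.80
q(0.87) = -1.95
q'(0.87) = -5.56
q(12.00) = -151.73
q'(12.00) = -21.36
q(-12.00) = -48.05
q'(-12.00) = 12.72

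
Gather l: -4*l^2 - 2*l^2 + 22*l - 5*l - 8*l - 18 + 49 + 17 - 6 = -6*l^2 + 9*l + 42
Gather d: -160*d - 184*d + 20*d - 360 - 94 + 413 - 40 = -324*d - 81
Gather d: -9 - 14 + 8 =-15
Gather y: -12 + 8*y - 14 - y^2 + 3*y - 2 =-y^2 + 11*y - 28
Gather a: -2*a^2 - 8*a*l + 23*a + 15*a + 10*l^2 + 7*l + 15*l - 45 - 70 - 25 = -2*a^2 + a*(38 - 8*l) + 10*l^2 + 22*l - 140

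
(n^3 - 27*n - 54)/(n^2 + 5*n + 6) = (n^2 - 3*n - 18)/(n + 2)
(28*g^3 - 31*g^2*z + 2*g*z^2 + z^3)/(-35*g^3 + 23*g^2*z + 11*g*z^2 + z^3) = (-4*g + z)/(5*g + z)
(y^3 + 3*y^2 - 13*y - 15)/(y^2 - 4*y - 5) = (y^2 + 2*y - 15)/(y - 5)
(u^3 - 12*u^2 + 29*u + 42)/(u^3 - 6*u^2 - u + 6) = (u - 7)/(u - 1)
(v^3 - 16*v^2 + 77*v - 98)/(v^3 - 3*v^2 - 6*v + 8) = (v^3 - 16*v^2 + 77*v - 98)/(v^3 - 3*v^2 - 6*v + 8)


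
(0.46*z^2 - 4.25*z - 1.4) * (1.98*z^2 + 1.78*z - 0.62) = 0.9108*z^4 - 7.5962*z^3 - 10.6222*z^2 + 0.143*z + 0.868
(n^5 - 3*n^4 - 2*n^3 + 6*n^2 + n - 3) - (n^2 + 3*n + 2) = n^5 - 3*n^4 - 2*n^3 + 5*n^2 - 2*n - 5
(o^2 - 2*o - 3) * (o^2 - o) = o^4 - 3*o^3 - o^2 + 3*o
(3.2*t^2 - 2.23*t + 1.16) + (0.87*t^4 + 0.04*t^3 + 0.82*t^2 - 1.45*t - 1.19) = 0.87*t^4 + 0.04*t^3 + 4.02*t^2 - 3.68*t - 0.03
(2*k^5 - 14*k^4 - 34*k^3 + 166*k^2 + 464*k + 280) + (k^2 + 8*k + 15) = 2*k^5 - 14*k^4 - 34*k^3 + 167*k^2 + 472*k + 295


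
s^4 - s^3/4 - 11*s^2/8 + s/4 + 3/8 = (s - 1)*(s - 3/4)*(s + 1/2)*(s + 1)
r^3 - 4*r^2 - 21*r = r*(r - 7)*(r + 3)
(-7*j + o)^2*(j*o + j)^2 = 49*j^4*o^2 + 98*j^4*o + 49*j^4 - 14*j^3*o^3 - 28*j^3*o^2 - 14*j^3*o + j^2*o^4 + 2*j^2*o^3 + j^2*o^2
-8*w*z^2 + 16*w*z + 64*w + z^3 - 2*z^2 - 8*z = (-8*w + z)*(z - 4)*(z + 2)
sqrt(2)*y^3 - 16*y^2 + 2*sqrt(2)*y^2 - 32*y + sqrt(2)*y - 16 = (y + 1)*(y - 8*sqrt(2))*(sqrt(2)*y + sqrt(2))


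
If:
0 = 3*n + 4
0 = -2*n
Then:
No Solution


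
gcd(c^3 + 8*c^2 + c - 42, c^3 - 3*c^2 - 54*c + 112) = c^2 + 5*c - 14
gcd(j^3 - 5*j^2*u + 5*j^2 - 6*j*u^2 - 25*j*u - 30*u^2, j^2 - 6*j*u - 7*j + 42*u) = -j + 6*u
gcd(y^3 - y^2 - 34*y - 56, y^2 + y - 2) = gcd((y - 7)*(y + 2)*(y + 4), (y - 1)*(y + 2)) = y + 2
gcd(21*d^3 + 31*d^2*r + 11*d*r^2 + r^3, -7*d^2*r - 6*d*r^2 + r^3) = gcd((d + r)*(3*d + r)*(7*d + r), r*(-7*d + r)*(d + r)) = d + r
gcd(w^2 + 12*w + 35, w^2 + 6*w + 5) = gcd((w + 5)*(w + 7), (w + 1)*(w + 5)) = w + 5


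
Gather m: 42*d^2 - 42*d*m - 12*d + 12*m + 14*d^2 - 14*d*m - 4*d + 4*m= 56*d^2 - 16*d + m*(16 - 56*d)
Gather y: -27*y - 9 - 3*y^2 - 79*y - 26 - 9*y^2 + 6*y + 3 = -12*y^2 - 100*y - 32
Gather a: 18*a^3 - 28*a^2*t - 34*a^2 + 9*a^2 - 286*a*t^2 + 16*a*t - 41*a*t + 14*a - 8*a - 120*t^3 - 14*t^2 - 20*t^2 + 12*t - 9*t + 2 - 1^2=18*a^3 + a^2*(-28*t - 25) + a*(-286*t^2 - 25*t + 6) - 120*t^3 - 34*t^2 + 3*t + 1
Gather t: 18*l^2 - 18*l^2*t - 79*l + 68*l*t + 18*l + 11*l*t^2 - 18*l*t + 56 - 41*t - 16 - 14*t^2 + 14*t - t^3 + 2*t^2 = 18*l^2 - 61*l - t^3 + t^2*(11*l - 12) + t*(-18*l^2 + 50*l - 27) + 40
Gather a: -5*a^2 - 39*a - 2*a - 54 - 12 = -5*a^2 - 41*a - 66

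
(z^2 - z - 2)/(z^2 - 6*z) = (z^2 - z - 2)/(z*(z - 6))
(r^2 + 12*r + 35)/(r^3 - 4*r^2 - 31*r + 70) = (r + 7)/(r^2 - 9*r + 14)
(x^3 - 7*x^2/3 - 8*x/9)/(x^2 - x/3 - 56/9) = x*(3*x + 1)/(3*x + 7)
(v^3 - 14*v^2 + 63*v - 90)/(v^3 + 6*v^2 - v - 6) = (v^3 - 14*v^2 + 63*v - 90)/(v^3 + 6*v^2 - v - 6)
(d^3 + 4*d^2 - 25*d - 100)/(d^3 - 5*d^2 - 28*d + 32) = (d^2 - 25)/(d^2 - 9*d + 8)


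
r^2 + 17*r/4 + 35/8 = (r + 7/4)*(r + 5/2)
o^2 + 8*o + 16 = (o + 4)^2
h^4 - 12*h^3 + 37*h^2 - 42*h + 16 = (h - 8)*(h - 2)*(h - 1)^2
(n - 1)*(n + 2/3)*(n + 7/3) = n^3 + 2*n^2 - 13*n/9 - 14/9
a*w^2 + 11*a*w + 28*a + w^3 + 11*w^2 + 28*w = (a + w)*(w + 4)*(w + 7)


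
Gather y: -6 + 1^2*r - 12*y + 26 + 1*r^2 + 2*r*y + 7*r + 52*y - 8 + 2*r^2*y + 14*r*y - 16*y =r^2 + 8*r + y*(2*r^2 + 16*r + 24) + 12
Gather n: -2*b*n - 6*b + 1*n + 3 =-6*b + n*(1 - 2*b) + 3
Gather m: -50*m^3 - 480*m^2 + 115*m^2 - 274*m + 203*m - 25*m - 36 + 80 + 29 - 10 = -50*m^3 - 365*m^2 - 96*m + 63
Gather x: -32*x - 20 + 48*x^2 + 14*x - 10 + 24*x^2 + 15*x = 72*x^2 - 3*x - 30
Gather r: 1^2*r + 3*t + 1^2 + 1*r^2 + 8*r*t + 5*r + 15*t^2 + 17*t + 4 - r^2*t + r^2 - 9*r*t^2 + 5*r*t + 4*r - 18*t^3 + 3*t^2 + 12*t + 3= r^2*(2 - t) + r*(-9*t^2 + 13*t + 10) - 18*t^3 + 18*t^2 + 32*t + 8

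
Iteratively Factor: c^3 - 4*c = (c - 2)*(c^2 + 2*c) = (c - 2)*(c + 2)*(c)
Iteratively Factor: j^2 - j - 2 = (j + 1)*(j - 2)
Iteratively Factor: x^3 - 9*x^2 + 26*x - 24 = (x - 3)*(x^2 - 6*x + 8) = (x - 4)*(x - 3)*(x - 2)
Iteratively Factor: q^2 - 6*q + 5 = (q - 5)*(q - 1)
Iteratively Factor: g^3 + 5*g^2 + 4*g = (g + 1)*(g^2 + 4*g) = (g + 1)*(g + 4)*(g)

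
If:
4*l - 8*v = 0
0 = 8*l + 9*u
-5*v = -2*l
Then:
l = 0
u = 0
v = 0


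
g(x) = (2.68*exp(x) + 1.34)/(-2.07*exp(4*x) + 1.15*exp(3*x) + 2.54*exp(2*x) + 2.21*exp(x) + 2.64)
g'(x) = (2.68*exp(x) + 1.34)*(8.28*exp(4*x) - 3.45*exp(3*x) - 5.08*exp(2*x) - 2.21*exp(x))/(-2.07*exp(4*x) + 1.15*exp(3*x) + 2.54*exp(2*x) + 2.21*exp(x) + 2.64)^2 + 2.68*exp(x)/(-2.07*exp(4*x) + 1.15*exp(3*x) + 2.54*exp(2*x) + 2.21*exp(x) + 2.64) = (16.6428*exp(4*x) + 4.9312*exp(3*x) - 11.4302*exp(2*x) - 6.8072*exp(x) + 4.1138)*exp(x)/(4.2849*exp(8*x) - 4.761*exp(7*x) - 9.1931*exp(6*x) - 3.3074*exp(5*x) + 0.605*exp(4*x) + 17.2988*exp(3*x) + 18.2953*exp(2*x) + 11.6688*exp(x) + 6.9696)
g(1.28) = -0.04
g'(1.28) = 0.16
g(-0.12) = 0.61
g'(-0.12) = 0.07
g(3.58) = -0.00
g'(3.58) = 0.00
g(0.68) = -1.17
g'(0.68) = 14.48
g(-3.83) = 0.52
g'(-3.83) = 0.01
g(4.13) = -0.00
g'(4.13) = 0.00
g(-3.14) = 0.53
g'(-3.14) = 0.02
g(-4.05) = 0.52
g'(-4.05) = 0.01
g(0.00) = 0.62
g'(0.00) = 0.18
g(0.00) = 0.62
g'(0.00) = 0.18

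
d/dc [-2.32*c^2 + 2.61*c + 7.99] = 2.61 - 4.64*c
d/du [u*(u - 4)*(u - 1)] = 3*u^2 - 10*u + 4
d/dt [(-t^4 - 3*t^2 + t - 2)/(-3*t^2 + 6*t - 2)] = (6*t^5 - 18*t^4 + 8*t^3 - 15*t^2 + 10)/(9*t^4 - 36*t^3 + 48*t^2 - 24*t + 4)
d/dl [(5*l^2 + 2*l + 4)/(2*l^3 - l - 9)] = (2*(-5*l - 1)*(-2*l^3 + l + 9) - (6*l^2 - 1)*(5*l^2 + 2*l + 4))/(-2*l^3 + l + 9)^2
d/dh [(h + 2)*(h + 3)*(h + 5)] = 3*h^2 + 20*h + 31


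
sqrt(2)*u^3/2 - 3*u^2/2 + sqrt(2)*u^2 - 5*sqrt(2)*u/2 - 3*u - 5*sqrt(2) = (u + 2)*(u - 5*sqrt(2)/2)*(sqrt(2)*u/2 + 1)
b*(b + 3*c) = b^2 + 3*b*c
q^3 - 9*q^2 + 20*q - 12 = (q - 6)*(q - 2)*(q - 1)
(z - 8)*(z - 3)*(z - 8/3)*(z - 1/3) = z^4 - 14*z^3 + 521*z^2/9 - 736*z/9 + 64/3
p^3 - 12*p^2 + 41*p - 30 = (p - 6)*(p - 5)*(p - 1)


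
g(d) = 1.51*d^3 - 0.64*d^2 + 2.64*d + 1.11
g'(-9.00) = 381.09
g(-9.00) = -1175.28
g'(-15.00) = 1041.09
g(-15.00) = -5278.74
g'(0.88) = 5.02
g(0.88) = 3.97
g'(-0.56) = 4.78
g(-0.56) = -0.83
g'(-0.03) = 2.68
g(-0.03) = 1.03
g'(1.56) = 11.67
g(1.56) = 9.40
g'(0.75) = 4.23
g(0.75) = 3.37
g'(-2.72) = 39.64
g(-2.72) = -41.19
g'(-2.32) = 29.99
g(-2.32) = -27.32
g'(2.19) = 21.56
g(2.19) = 19.68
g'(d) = 4.53*d^2 - 1.28*d + 2.64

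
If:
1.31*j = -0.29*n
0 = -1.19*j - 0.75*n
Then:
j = 0.00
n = 0.00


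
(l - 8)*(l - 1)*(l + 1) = l^3 - 8*l^2 - l + 8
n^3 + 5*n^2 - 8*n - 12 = (n - 2)*(n + 1)*(n + 6)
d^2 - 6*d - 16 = (d - 8)*(d + 2)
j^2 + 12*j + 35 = (j + 5)*(j + 7)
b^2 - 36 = (b - 6)*(b + 6)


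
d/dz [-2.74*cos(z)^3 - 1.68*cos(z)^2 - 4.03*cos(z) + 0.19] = (8.22*cos(z)^2 + 3.36*cos(z) + 4.03)*sin(z)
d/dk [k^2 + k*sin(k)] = k*cos(k) + 2*k + sin(k)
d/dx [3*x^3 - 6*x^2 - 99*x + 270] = 9*x^2 - 12*x - 99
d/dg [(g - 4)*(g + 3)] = 2*g - 1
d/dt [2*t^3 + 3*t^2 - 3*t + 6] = 6*t^2 + 6*t - 3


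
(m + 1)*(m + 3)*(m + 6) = m^3 + 10*m^2 + 27*m + 18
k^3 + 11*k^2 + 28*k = k*(k + 4)*(k + 7)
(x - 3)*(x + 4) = x^2 + x - 12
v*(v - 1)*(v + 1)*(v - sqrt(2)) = v^4 - sqrt(2)*v^3 - v^2 + sqrt(2)*v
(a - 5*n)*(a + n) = a^2 - 4*a*n - 5*n^2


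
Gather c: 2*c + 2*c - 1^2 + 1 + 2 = 4*c + 2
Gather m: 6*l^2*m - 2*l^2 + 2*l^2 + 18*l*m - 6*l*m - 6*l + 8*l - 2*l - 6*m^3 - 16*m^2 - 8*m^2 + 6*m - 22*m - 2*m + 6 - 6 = -6*m^3 - 24*m^2 + m*(6*l^2 + 12*l - 18)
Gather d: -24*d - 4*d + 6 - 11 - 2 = -28*d - 7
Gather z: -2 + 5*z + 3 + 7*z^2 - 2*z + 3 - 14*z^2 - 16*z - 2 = -7*z^2 - 13*z + 2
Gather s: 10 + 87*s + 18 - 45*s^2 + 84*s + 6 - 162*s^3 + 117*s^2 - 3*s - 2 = -162*s^3 + 72*s^2 + 168*s + 32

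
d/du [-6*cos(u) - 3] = 6*sin(u)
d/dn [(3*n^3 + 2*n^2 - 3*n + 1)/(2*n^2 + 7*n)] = (6*n^4 + 42*n^3 + 20*n^2 - 4*n - 7)/(n^2*(4*n^2 + 28*n + 49))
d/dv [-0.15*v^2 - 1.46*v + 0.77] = -0.3*v - 1.46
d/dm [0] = 0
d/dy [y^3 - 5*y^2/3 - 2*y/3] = 3*y^2 - 10*y/3 - 2/3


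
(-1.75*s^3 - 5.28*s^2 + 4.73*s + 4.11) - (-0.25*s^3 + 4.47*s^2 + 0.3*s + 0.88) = -1.5*s^3 - 9.75*s^2 + 4.43*s + 3.23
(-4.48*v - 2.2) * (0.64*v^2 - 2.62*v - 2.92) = -2.8672*v^3 + 10.3296*v^2 + 18.8456*v + 6.424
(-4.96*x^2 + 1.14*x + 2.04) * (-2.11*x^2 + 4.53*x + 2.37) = 10.4656*x^4 - 24.8742*x^3 - 10.8954*x^2 + 11.943*x + 4.8348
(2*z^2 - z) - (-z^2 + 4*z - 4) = 3*z^2 - 5*z + 4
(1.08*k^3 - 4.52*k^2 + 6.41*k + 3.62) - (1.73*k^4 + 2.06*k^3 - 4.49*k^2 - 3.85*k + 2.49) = -1.73*k^4 - 0.98*k^3 - 0.0299999999999994*k^2 + 10.26*k + 1.13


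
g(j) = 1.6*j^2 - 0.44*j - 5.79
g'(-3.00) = -10.04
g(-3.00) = 9.93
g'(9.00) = 28.36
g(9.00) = 119.85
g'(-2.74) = -9.21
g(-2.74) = 7.43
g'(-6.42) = -20.98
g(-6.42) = 62.98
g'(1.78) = 5.26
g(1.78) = -1.50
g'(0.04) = -0.31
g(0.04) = -5.81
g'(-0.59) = -2.33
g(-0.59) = -4.97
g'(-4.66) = -15.35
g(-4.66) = 31.01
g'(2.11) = 6.31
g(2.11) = 0.40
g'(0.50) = 1.16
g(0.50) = -5.61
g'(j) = 3.2*j - 0.44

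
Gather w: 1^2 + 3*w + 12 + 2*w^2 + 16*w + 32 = 2*w^2 + 19*w + 45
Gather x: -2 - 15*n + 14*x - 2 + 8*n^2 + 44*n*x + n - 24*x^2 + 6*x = 8*n^2 - 14*n - 24*x^2 + x*(44*n + 20) - 4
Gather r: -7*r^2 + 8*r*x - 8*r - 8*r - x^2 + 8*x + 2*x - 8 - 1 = -7*r^2 + r*(8*x - 16) - x^2 + 10*x - 9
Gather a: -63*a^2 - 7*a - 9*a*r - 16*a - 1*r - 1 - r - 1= -63*a^2 + a*(-9*r - 23) - 2*r - 2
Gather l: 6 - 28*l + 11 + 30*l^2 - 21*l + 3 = 30*l^2 - 49*l + 20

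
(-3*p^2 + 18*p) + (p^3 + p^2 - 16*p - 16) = p^3 - 2*p^2 + 2*p - 16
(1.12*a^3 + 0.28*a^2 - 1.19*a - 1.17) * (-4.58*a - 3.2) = -5.1296*a^4 - 4.8664*a^3 + 4.5542*a^2 + 9.1666*a + 3.744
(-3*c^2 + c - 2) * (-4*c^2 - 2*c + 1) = 12*c^4 + 2*c^3 + 3*c^2 + 5*c - 2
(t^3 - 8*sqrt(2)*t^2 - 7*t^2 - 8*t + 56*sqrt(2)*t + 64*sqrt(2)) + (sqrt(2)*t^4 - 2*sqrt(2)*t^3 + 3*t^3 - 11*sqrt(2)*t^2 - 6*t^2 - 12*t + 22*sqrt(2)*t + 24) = sqrt(2)*t^4 - 2*sqrt(2)*t^3 + 4*t^3 - 19*sqrt(2)*t^2 - 13*t^2 - 20*t + 78*sqrt(2)*t + 24 + 64*sqrt(2)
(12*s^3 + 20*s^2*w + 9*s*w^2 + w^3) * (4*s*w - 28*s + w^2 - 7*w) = 48*s^4*w - 336*s^4 + 92*s^3*w^2 - 644*s^3*w + 56*s^2*w^3 - 392*s^2*w^2 + 13*s*w^4 - 91*s*w^3 + w^5 - 7*w^4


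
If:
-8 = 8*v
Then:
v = -1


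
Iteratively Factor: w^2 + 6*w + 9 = (w + 3)*(w + 3)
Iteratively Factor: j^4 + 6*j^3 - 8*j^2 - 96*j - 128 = (j - 4)*(j^3 + 10*j^2 + 32*j + 32) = (j - 4)*(j + 4)*(j^2 + 6*j + 8) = (j - 4)*(j + 4)^2*(j + 2)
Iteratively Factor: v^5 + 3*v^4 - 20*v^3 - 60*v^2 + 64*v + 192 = (v + 2)*(v^4 + v^3 - 22*v^2 - 16*v + 96) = (v + 2)*(v + 3)*(v^3 - 2*v^2 - 16*v + 32) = (v - 2)*(v + 2)*(v + 3)*(v^2 - 16) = (v - 4)*(v - 2)*(v + 2)*(v + 3)*(v + 4)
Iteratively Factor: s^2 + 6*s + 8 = (s + 2)*(s + 4)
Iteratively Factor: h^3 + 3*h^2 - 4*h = (h)*(h^2 + 3*h - 4) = h*(h - 1)*(h + 4)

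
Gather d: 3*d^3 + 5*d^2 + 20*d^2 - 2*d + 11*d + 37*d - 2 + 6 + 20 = 3*d^3 + 25*d^2 + 46*d + 24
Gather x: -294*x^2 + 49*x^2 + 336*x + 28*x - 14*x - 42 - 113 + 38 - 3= -245*x^2 + 350*x - 120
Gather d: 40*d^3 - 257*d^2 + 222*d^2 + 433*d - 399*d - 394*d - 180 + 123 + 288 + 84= 40*d^3 - 35*d^2 - 360*d + 315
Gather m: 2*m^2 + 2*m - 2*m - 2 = 2*m^2 - 2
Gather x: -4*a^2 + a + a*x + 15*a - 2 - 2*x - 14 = -4*a^2 + 16*a + x*(a - 2) - 16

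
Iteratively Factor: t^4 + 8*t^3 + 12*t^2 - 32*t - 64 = (t + 4)*(t^3 + 4*t^2 - 4*t - 16) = (t - 2)*(t + 4)*(t^2 + 6*t + 8) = (t - 2)*(t + 4)^2*(t + 2)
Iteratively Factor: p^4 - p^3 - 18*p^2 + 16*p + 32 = (p + 4)*(p^3 - 5*p^2 + 2*p + 8) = (p - 4)*(p + 4)*(p^2 - p - 2) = (p - 4)*(p + 1)*(p + 4)*(p - 2)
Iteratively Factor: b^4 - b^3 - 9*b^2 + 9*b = (b + 3)*(b^3 - 4*b^2 + 3*b) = b*(b + 3)*(b^2 - 4*b + 3) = b*(b - 1)*(b + 3)*(b - 3)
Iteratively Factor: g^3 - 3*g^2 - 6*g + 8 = (g - 4)*(g^2 + g - 2) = (g - 4)*(g + 2)*(g - 1)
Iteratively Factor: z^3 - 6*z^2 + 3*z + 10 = (z + 1)*(z^2 - 7*z + 10) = (z - 2)*(z + 1)*(z - 5)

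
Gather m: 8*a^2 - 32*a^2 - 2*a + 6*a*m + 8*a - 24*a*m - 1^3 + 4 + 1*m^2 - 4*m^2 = -24*a^2 - 18*a*m + 6*a - 3*m^2 + 3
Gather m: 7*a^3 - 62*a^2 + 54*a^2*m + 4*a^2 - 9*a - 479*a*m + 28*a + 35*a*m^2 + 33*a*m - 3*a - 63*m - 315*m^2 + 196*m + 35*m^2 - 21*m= 7*a^3 - 58*a^2 + 16*a + m^2*(35*a - 280) + m*(54*a^2 - 446*a + 112)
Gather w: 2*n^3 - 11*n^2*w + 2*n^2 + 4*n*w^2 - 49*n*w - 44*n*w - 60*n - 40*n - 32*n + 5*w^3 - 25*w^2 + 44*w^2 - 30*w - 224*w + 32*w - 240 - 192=2*n^3 + 2*n^2 - 132*n + 5*w^3 + w^2*(4*n + 19) + w*(-11*n^2 - 93*n - 222) - 432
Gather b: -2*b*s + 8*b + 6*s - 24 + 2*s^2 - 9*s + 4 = b*(8 - 2*s) + 2*s^2 - 3*s - 20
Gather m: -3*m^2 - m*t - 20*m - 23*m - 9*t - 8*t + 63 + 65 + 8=-3*m^2 + m*(-t - 43) - 17*t + 136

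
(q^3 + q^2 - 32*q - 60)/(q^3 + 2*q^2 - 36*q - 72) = (q + 5)/(q + 6)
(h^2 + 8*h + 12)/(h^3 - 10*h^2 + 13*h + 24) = (h^2 + 8*h + 12)/(h^3 - 10*h^2 + 13*h + 24)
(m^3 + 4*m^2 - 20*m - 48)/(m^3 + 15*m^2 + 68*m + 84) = (m - 4)/(m + 7)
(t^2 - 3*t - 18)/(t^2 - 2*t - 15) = (t - 6)/(t - 5)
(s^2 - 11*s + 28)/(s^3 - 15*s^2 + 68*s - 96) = (s - 7)/(s^2 - 11*s + 24)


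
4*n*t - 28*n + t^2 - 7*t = (4*n + t)*(t - 7)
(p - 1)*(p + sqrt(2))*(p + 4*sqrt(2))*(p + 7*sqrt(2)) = p^4 - p^3 + 12*sqrt(2)*p^3 - 12*sqrt(2)*p^2 + 78*p^2 - 78*p + 56*sqrt(2)*p - 56*sqrt(2)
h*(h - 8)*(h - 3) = h^3 - 11*h^2 + 24*h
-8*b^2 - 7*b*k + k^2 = (-8*b + k)*(b + k)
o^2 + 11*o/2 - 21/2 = (o - 3/2)*(o + 7)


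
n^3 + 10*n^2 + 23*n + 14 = (n + 1)*(n + 2)*(n + 7)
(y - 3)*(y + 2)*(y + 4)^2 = y^4 + 7*y^3 + 2*y^2 - 64*y - 96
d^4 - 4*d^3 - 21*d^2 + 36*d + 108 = (d - 6)*(d - 3)*(d + 2)*(d + 3)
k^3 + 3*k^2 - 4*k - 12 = (k - 2)*(k + 2)*(k + 3)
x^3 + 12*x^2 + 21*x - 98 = (x - 2)*(x + 7)^2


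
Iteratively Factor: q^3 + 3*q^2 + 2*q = (q + 2)*(q^2 + q) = q*(q + 2)*(q + 1)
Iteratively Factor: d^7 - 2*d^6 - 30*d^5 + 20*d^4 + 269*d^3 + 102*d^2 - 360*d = (d + 3)*(d^6 - 5*d^5 - 15*d^4 + 65*d^3 + 74*d^2 - 120*d) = (d + 2)*(d + 3)*(d^5 - 7*d^4 - d^3 + 67*d^2 - 60*d) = (d - 4)*(d + 2)*(d + 3)*(d^4 - 3*d^3 - 13*d^2 + 15*d) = (d - 5)*(d - 4)*(d + 2)*(d + 3)*(d^3 + 2*d^2 - 3*d) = (d - 5)*(d - 4)*(d + 2)*(d + 3)^2*(d^2 - d) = (d - 5)*(d - 4)*(d - 1)*(d + 2)*(d + 3)^2*(d)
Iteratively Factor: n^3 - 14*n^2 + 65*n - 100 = (n - 4)*(n^2 - 10*n + 25) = (n - 5)*(n - 4)*(n - 5)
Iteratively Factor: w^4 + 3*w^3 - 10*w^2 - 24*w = (w - 3)*(w^3 + 6*w^2 + 8*w) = (w - 3)*(w + 4)*(w^2 + 2*w) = w*(w - 3)*(w + 4)*(w + 2)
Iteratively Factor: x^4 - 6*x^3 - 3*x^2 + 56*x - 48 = (x - 1)*(x^3 - 5*x^2 - 8*x + 48) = (x - 4)*(x - 1)*(x^2 - x - 12) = (x - 4)^2*(x - 1)*(x + 3)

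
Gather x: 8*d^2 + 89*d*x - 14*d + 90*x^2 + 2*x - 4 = 8*d^2 - 14*d + 90*x^2 + x*(89*d + 2) - 4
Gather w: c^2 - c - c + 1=c^2 - 2*c + 1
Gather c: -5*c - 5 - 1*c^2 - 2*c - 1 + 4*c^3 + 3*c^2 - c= 4*c^3 + 2*c^2 - 8*c - 6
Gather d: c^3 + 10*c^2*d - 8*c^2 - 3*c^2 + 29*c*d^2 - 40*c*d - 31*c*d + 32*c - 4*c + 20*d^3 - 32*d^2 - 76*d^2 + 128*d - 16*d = c^3 - 11*c^2 + 28*c + 20*d^3 + d^2*(29*c - 108) + d*(10*c^2 - 71*c + 112)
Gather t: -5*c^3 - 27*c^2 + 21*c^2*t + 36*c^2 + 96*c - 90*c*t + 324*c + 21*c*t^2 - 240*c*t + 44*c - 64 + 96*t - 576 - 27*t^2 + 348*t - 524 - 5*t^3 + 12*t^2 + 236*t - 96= -5*c^3 + 9*c^2 + 464*c - 5*t^3 + t^2*(21*c - 15) + t*(21*c^2 - 330*c + 680) - 1260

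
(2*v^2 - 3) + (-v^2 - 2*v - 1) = v^2 - 2*v - 4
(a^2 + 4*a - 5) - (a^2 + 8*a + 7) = -4*a - 12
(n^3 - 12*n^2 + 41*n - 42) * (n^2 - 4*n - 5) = n^5 - 16*n^4 + 84*n^3 - 146*n^2 - 37*n + 210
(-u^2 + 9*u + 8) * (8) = -8*u^2 + 72*u + 64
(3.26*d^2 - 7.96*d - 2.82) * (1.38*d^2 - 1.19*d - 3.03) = 4.4988*d^4 - 14.8642*d^3 - 4.297*d^2 + 27.4746*d + 8.5446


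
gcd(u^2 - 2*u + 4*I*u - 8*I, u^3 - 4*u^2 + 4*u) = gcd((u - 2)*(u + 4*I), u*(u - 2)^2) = u - 2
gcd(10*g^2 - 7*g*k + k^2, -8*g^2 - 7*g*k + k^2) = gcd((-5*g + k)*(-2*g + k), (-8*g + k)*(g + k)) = 1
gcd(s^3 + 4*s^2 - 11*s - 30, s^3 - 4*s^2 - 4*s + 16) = s + 2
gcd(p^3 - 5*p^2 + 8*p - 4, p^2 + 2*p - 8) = p - 2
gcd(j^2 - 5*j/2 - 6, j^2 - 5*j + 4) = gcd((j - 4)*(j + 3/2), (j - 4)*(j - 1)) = j - 4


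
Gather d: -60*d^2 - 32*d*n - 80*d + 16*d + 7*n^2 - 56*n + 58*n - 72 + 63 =-60*d^2 + d*(-32*n - 64) + 7*n^2 + 2*n - 9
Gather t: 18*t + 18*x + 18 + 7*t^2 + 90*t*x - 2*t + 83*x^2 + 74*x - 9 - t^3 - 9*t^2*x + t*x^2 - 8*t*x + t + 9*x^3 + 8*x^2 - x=-t^3 + t^2*(7 - 9*x) + t*(x^2 + 82*x + 17) + 9*x^3 + 91*x^2 + 91*x + 9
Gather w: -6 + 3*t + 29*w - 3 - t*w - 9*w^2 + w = 3*t - 9*w^2 + w*(30 - t) - 9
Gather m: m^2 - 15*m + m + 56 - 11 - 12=m^2 - 14*m + 33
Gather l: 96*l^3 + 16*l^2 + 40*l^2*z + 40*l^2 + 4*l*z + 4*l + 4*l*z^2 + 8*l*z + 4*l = 96*l^3 + l^2*(40*z + 56) + l*(4*z^2 + 12*z + 8)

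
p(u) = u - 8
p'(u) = 1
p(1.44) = -6.56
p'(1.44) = 1.00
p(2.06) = -5.94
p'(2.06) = 1.00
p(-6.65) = -14.65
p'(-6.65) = 1.00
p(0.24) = -7.76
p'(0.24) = 1.00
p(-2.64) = -10.64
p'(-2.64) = 1.00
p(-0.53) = -8.53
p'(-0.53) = 1.00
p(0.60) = -7.40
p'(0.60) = 1.00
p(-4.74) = -12.74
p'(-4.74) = 1.00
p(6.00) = -2.00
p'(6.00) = 1.00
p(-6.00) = -14.00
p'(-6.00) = 1.00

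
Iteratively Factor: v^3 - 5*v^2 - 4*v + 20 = (v + 2)*(v^2 - 7*v + 10) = (v - 5)*(v + 2)*(v - 2)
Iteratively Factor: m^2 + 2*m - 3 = (m + 3)*(m - 1)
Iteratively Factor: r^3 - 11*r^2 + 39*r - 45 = (r - 3)*(r^2 - 8*r + 15) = (r - 3)^2*(r - 5)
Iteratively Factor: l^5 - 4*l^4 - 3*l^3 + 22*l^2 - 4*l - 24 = (l - 2)*(l^4 - 2*l^3 - 7*l^2 + 8*l + 12) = (l - 3)*(l - 2)*(l^3 + l^2 - 4*l - 4) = (l - 3)*(l - 2)^2*(l^2 + 3*l + 2) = (l - 3)*(l - 2)^2*(l + 2)*(l + 1)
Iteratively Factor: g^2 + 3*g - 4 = (g - 1)*(g + 4)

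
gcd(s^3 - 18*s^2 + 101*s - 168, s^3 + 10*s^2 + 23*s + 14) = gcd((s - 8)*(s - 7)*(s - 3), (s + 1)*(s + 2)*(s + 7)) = 1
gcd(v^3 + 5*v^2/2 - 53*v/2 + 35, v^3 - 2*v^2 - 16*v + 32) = v - 2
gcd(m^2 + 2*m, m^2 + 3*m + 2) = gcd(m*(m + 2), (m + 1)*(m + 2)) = m + 2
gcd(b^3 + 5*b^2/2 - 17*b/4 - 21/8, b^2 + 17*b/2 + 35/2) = b + 7/2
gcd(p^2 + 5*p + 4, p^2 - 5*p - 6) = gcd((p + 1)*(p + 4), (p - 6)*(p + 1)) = p + 1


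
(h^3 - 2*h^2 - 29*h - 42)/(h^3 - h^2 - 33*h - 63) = (h + 2)/(h + 3)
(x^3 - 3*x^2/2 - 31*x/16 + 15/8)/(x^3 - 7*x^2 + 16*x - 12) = (x^2 + x/2 - 15/16)/(x^2 - 5*x + 6)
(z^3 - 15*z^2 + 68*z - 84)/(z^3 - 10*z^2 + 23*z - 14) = (z - 6)/(z - 1)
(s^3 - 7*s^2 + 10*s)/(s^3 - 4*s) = (s - 5)/(s + 2)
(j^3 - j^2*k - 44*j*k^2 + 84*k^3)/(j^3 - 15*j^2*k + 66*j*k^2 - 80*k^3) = (j^2 + j*k - 42*k^2)/(j^2 - 13*j*k + 40*k^2)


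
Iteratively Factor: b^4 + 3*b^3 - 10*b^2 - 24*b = (b - 3)*(b^3 + 6*b^2 + 8*b) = (b - 3)*(b + 2)*(b^2 + 4*b) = (b - 3)*(b + 2)*(b + 4)*(b)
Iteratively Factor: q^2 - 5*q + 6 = (q - 2)*(q - 3)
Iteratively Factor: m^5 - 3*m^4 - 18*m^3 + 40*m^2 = (m - 5)*(m^4 + 2*m^3 - 8*m^2) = (m - 5)*(m + 4)*(m^3 - 2*m^2) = m*(m - 5)*(m + 4)*(m^2 - 2*m) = m^2*(m - 5)*(m + 4)*(m - 2)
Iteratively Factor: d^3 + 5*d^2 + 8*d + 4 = (d + 1)*(d^2 + 4*d + 4) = (d + 1)*(d + 2)*(d + 2)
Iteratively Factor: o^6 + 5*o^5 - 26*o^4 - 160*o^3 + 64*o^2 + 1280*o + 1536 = (o - 4)*(o^5 + 9*o^4 + 10*o^3 - 120*o^2 - 416*o - 384) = (o - 4)^2*(o^4 + 13*o^3 + 62*o^2 + 128*o + 96) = (o - 4)^2*(o + 4)*(o^3 + 9*o^2 + 26*o + 24) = (o - 4)^2*(o + 4)^2*(o^2 + 5*o + 6) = (o - 4)^2*(o + 2)*(o + 4)^2*(o + 3)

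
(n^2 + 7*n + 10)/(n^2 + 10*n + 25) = (n + 2)/(n + 5)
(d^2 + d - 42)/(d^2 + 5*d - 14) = (d - 6)/(d - 2)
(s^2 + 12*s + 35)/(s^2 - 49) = (s + 5)/(s - 7)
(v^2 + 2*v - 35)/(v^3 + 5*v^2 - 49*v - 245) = (v - 5)/(v^2 - 2*v - 35)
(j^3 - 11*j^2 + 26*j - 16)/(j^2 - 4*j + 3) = (j^2 - 10*j + 16)/(j - 3)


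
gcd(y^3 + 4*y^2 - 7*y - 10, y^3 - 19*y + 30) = y^2 + 3*y - 10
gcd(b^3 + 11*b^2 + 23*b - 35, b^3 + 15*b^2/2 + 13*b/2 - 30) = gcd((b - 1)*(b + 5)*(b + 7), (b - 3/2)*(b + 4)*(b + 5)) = b + 5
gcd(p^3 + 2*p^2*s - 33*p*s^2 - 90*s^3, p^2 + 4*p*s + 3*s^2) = p + 3*s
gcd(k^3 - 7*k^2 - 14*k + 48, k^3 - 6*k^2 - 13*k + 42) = k^2 + k - 6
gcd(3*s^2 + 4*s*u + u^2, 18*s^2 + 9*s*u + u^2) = 3*s + u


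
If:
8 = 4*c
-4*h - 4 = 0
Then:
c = 2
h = -1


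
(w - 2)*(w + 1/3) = w^2 - 5*w/3 - 2/3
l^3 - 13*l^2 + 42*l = l*(l - 7)*(l - 6)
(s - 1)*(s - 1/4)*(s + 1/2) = s^3 - 3*s^2/4 - 3*s/8 + 1/8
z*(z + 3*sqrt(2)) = z^2 + 3*sqrt(2)*z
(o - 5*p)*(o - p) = o^2 - 6*o*p + 5*p^2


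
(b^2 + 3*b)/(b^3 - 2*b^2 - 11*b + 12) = b/(b^2 - 5*b + 4)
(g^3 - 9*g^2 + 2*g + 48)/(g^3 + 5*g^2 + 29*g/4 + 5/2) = 4*(g^2 - 11*g + 24)/(4*g^2 + 12*g + 5)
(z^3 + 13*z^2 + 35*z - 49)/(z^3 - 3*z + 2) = (z^2 + 14*z + 49)/(z^2 + z - 2)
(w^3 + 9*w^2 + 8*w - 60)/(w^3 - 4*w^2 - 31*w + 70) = (w + 6)/(w - 7)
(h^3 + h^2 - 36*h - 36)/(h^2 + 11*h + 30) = (h^2 - 5*h - 6)/(h + 5)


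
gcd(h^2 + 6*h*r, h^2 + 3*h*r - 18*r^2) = h + 6*r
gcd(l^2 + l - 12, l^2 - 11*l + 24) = l - 3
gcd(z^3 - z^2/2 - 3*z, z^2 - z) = z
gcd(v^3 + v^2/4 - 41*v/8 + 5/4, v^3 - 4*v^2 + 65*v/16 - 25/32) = v - 1/4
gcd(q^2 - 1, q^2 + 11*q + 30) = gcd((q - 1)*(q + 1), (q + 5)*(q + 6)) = 1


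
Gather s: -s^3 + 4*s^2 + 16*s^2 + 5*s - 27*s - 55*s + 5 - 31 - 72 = -s^3 + 20*s^2 - 77*s - 98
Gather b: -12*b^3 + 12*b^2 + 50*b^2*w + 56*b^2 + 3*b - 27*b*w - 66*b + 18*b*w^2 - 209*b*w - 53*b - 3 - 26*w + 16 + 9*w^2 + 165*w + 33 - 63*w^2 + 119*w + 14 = -12*b^3 + b^2*(50*w + 68) + b*(18*w^2 - 236*w - 116) - 54*w^2 + 258*w + 60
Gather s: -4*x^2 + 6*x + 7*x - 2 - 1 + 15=-4*x^2 + 13*x + 12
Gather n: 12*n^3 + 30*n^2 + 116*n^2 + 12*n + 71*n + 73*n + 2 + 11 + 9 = 12*n^3 + 146*n^2 + 156*n + 22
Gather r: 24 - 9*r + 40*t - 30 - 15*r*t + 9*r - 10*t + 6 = -15*r*t + 30*t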